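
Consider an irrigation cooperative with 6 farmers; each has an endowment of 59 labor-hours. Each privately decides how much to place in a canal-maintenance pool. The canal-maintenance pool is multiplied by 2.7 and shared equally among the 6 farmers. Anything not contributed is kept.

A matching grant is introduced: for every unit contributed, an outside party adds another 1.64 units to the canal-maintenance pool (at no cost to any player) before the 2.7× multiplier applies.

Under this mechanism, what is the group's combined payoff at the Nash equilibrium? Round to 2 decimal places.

2523.31 labor-hours

With the mechanism, a contributed unit returns 2.7 × 2.64 / 6 = 1.1880 per unit of net cost to the contributor — now above 1 — so contributing fully is weakly dominant for every player.
At the Nash equilibrium everyone contributes 59. Group total payoff = 2.7 × 2.64 × 354 = 2523.31.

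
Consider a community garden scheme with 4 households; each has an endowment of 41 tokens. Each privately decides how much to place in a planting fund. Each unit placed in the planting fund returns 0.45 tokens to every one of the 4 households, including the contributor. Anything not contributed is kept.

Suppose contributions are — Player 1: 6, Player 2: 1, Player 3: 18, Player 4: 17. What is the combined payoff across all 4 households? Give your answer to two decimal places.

197.60 tokens

Total contributed: 6 + 1 + 18 + 17 = 42; total kept: 4 × 41 − 42 = 122.
The planting fund pays out 0.45 × 4 × 42 = 75.60 in aggregate.
Group total = 122 + 75.60 = 197.60.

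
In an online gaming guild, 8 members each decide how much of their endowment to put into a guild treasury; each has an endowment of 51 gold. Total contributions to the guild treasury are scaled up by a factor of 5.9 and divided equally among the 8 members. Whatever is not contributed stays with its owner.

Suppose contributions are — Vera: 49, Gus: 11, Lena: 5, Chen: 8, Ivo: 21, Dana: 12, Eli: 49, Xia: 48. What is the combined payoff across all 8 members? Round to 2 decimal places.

Total contributed: 49 + 11 + 5 + 8 + 21 + 12 + 49 + 48 = 203; total kept: 8 × 51 − 203 = 205.
The guild treasury pays out 5.9 × 203 = 1197.70 in aggregate.
Group total = 205 + 1197.70 = 1402.70.

1402.70 gold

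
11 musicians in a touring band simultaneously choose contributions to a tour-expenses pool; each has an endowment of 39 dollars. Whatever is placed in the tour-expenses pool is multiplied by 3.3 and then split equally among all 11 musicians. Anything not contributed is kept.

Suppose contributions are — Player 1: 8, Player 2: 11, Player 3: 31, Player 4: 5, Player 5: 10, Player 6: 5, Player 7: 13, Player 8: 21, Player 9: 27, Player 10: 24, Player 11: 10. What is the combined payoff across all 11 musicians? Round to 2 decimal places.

Total contributed: 8 + 11 + 31 + 5 + 10 + 5 + 13 + 21 + 27 + 24 + 10 = 165; total kept: 11 × 39 − 165 = 264.
The tour-expenses pool pays out 3.3 × 165 = 544.50 in aggregate.
Group total = 264 + 544.50 = 808.50.

808.50 dollars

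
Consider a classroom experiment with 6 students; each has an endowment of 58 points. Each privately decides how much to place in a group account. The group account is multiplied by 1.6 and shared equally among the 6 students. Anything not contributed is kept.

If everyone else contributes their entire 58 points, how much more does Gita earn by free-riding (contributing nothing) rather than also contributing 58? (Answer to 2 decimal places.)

42.53 points

Switching from a contribution of 58 to 0 lets Gita keep an extra 58 points, but lowers the group account by 58, which costs Gita their own share of that drop: 1.6/6 × 58 = 15.47.
Net gain = 58 − 15.47 = 42.53. The private return per contributed unit (0.2667) is below 1, so free-riding is indeed the best response regardless of what the others do.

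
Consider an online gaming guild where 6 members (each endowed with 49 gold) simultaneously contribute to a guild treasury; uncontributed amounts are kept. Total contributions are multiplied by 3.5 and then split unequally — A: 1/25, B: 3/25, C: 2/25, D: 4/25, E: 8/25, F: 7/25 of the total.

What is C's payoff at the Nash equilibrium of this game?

Player j's private return per contributed unit is 3.5 × (j's share). Contributing is weakly dominant for j when that share is at least 1/3.5 = 0.2857, and contributing 0 is dominant otherwise.
Only E (8/25) clears that bar, contributing 49; the remaining 5 contribute 0. Total contributed: 49.
C keeps 49 and receives 3.5 × 49 × 2/25 = 13.72 from the guild treasury, for a payoff of 62.72.

62.72 gold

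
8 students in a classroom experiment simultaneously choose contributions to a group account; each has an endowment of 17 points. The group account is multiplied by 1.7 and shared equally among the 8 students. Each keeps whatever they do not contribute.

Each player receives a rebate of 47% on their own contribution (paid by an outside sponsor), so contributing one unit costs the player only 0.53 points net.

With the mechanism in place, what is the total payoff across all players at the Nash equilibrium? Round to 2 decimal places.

Even with the mechanism, each unit contributed returns only (1.7/8) / 0.53 = 0.4009 per unit of net cost, so contributing nothing is still dominant.
At the Nash equilibrium no one contributes; group total payoff = 8 × 17 = 136.

136.00 points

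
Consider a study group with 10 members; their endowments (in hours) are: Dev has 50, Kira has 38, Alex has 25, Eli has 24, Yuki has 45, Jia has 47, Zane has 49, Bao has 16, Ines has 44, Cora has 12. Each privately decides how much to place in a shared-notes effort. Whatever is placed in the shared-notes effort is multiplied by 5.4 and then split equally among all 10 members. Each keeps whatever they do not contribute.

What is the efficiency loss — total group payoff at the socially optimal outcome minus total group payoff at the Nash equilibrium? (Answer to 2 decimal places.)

1540.00 hours

The private return per contributed unit is 5.4/10 = 0.5400 < 1 for every player regardless of endowment, so the Nash equilibrium is zero contribution and the group total is Σ E_j = 50 + 38 + 25 + 24 + 45 + 47 + 49 + 16 + 44 + 12 = 350.
Each contributed unit returns 5.400 to the group, so the social optimum is full contribution by everyone: group total = 5.400 × 350 = 1890.00.
Efficiency loss = (5.400 − 1) × 350 = 1540.00.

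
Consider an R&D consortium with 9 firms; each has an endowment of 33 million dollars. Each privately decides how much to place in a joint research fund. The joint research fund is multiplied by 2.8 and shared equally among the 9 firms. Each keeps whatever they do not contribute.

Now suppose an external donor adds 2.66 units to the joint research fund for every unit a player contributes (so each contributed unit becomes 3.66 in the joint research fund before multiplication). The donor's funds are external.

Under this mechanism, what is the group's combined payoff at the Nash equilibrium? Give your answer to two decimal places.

The effective private return per unit is now 2.8 × 3.66 / 9 = 1.1387 > 1, so every player's dominant strategy flips to full contribution.
So the Nash equilibrium is full contribution by all 9; the group earns 2.8 × 3.66 × 297 = 3043.66.

3043.66 million dollars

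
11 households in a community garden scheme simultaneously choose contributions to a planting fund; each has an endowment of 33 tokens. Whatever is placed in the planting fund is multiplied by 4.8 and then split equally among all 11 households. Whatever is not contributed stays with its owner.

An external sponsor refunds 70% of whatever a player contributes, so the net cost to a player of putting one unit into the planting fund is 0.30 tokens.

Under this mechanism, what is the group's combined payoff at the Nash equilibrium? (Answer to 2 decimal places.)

1996.50 tokens

The effective private return per unit is now (4.8/11) / 0.30 = 1.4545 > 1, so every player's dominant strategy flips to full contribution.
At the Nash equilibrium everyone contributes 33. Group total payoff = 11 × (33 × 0.70 + 4.8 × 33) = 1996.50.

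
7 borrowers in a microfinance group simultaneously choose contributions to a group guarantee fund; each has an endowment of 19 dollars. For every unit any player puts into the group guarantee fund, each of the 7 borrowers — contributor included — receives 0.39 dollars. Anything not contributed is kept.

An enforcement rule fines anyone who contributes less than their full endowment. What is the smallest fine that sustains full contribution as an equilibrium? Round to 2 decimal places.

11.59 dollars

Given the others contribute fully, the best deviation is to contribute 0 (any partial contribution still incurs the fine and gives up units whose private return 0.39 is below 1).
Deviating from 19 to 0 saves 19 dollars but forfeits the deviator's share of the drop in the group guarantee fund: 0.39 × 19 = 7.41.
So the deviation gain is 19 − 7.41 = 11.59, and the fine must be at least 11.59 dollars to wipe it out.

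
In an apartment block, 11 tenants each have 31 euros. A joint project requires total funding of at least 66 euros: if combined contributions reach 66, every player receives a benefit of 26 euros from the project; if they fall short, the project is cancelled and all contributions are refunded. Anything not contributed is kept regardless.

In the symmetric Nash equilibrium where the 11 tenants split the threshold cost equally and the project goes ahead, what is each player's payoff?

51 euros

Equal share of the threshold: 66/11 = 6.
At this profile no one gains by cutting their contribution: any cut drops the total below 66, the project is cancelled, contributions are refunded, and the deviator ends with 31, which is less than 31 − 6 + 26 = 51. Contributing more than 6 just wastes the excess. So contributing exactly 6 is a best response.
Each player's payoff: 31 − 6 + 26 = 51.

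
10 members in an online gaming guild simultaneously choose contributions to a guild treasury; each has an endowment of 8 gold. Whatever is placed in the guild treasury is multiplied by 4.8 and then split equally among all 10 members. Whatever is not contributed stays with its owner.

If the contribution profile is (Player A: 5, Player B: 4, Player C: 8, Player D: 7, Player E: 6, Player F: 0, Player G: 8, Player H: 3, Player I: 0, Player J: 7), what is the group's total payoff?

Total contributed: 5 + 4 + 8 + 7 + 6 + 0 + 8 + 3 + 0 + 7 = 48; total kept: 10 × 8 − 48 = 32.
The guild treasury pays out 4.8 × 48 = 230.40 in aggregate.
Group total = 32 + 230.40 = 262.40.

262.40 gold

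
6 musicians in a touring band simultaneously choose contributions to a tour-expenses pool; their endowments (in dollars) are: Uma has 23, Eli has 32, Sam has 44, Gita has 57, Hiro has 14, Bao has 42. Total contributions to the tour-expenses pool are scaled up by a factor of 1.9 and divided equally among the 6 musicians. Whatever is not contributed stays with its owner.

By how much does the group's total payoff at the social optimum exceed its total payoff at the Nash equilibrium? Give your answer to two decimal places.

190.80 dollars

The private return per contributed unit is 1.9/6 = 0.3167 < 1 for every player regardless of endowment, so the Nash equilibrium is zero contribution and the group total is Σ E_j = 23 + 32 + 44 + 57 + 14 + 42 = 212.
Each contributed unit returns 1.900 to the group, so the social optimum is full contribution by everyone: group total = 1.900 × 212 = 402.80.
Efficiency loss = (1.900 − 1) × 212 = 190.80.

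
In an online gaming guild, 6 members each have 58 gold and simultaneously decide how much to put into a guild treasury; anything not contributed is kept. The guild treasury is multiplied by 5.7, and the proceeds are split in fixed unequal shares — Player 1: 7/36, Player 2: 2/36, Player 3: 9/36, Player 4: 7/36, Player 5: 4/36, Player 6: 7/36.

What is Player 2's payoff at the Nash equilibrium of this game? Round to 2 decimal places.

131.47 gold

Each unit j contributes comes back to j as 5.7 × (j's share), so j prefers to contribute only if that share exceeds 1/5.7 = 0.1754; otherwise keeping the unit dominates.
Player 1, Player 3, Player 4 and Player 6 clear that bar, contributing 58 each; the remaining 2 contribute 0. Total contributed: 232.
Player 2 keeps 58 and receives 5.7 × 232 × 2/36 = 73.47 from the guild treasury, for a payoff of 131.47.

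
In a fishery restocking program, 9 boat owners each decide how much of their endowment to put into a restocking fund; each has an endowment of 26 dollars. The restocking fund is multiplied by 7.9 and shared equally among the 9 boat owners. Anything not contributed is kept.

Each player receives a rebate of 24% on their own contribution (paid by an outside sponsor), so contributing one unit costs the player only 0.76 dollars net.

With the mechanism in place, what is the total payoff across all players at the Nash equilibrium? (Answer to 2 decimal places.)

1904.76 dollars

Under the mechanism each unit contributed yields (7.9/9) / 0.76 = 1.1550 back to its contributor per unit of net cost, which exceeds 1, making full contribution the dominant choice for everyone.
So the Nash equilibrium is full contribution by all 9; the group earns 9 × (26 × 0.24 + 7.9 × 26) = 1904.76.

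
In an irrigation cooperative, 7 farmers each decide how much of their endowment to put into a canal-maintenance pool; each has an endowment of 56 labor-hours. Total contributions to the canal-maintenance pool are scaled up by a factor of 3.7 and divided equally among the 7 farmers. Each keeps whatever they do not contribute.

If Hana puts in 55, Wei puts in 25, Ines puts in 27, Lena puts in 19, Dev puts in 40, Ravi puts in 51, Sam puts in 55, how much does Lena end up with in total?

180.77 labor-hours

Total contributed: 55 + 25 + 27 + 19 + 40 + 51 + 55 = 272.
Each receives 3.7 × 272 / 7 = 143.77 from the canal-maintenance pool.
Lena keeps 56 − 19 = 37, so Lena's payoff is 37 + 143.77 = 180.77.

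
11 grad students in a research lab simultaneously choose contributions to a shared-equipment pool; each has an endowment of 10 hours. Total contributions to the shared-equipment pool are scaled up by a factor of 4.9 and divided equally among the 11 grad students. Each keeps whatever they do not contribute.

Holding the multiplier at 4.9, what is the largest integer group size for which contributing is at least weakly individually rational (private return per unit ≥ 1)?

4

Private return per unit is 4.9/(group size), which is ≥ 1 whenever the group size is ≤ 4.9.
The largest such integer is 4.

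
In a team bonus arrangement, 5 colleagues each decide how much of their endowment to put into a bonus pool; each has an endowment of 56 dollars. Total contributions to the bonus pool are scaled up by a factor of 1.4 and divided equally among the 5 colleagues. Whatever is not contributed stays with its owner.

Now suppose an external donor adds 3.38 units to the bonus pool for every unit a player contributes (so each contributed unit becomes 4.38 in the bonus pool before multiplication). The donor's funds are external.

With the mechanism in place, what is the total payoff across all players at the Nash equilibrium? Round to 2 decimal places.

With the mechanism, a contributed unit returns 1.4 × 4.38 / 5 = 1.2264 per unit of net cost to the contributor — now above 1 — so contributing fully is weakly dominant for every player.
So the Nash equilibrium is full contribution by all 5; the group earns 1.4 × 4.38 × 280 = 1716.96.

1716.96 dollars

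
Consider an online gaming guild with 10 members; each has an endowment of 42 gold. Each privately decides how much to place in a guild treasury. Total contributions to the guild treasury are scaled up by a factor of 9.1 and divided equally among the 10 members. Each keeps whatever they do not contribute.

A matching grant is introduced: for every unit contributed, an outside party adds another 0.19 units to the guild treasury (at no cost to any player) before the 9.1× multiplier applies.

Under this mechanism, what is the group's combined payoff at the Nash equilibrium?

4548.18 gold

With the mechanism, a contributed unit returns 9.1 × 1.19 / 10 = 1.0829 per unit of net cost to the contributor — now above 1 — so contributing fully is weakly dominant for every player.
So the Nash equilibrium is full contribution by all 10; the group earns 9.1 × 1.19 × 420 = 4548.18.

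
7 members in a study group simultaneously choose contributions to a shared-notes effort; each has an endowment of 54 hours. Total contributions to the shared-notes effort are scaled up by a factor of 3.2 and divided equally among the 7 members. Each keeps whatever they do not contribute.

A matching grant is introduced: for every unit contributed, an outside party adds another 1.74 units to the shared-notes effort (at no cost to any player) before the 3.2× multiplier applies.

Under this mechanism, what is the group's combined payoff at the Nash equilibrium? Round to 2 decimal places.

3314.30 hours

The effective private return per unit is now 3.2 × 2.74 / 7 = 1.2526 > 1, so every player's dominant strategy flips to full contribution.
At the Nash equilibrium everyone contributes 54. Group total payoff = 3.2 × 2.74 × 378 = 3314.30.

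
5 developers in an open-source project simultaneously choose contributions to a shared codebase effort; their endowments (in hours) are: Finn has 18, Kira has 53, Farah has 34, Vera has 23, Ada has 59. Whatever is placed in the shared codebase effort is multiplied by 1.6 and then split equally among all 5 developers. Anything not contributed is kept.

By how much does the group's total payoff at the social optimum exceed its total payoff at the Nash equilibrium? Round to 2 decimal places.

112.20 hours

The private return per contributed unit is 1.6/5 = 0.3200 < 1 for every player regardless of endowment, so the Nash equilibrium is zero contribution and the group total is Σ E_j = 18 + 53 + 34 + 23 + 59 = 187.
Each contributed unit returns 1.600 to the group, so the social optimum is full contribution by everyone: group total = 1.600 × 187 = 299.20.
Efficiency loss = (1.600 − 1) × 187 = 112.20.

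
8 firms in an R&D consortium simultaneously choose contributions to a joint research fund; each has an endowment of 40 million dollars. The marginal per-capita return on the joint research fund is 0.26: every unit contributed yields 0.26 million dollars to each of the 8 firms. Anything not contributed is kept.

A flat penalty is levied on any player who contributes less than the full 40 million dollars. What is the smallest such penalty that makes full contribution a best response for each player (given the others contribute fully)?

29.60 million dollars

Given the others contribute fully, the best deviation is to contribute 0 (any partial contribution still incurs the fine and gives up units whose private return 0.26 is below 1).
Deviating from 40 to 0 saves 40 million dollars but forfeits the deviator's share of the drop in the joint research fund: 0.26 × 40 = 10.40.
So the deviation gain is 40 − 10.40 = 29.60, and the fine must be at least 29.60 million dollars to wipe it out.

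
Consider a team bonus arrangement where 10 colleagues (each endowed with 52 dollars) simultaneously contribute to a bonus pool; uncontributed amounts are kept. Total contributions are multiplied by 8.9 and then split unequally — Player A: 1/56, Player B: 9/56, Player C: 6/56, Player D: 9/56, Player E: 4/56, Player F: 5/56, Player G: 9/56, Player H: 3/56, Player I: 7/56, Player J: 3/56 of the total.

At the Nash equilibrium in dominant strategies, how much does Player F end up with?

Each unit j contributes comes back to j as 8.9 × (j's share), so j prefers to contribute only if that share exceeds 1/8.9 = 0.1124; otherwise keeping the unit dominates.
Player B, Player D, Player G and Player I clear that bar, contributing 52 each; the remaining 6 contribute 0. Total contributed: 208.
Player F keeps 52 and receives 8.9 × 208 × 5/56 = 165.29 from the bonus pool, for a payoff of 217.29.

217.29 dollars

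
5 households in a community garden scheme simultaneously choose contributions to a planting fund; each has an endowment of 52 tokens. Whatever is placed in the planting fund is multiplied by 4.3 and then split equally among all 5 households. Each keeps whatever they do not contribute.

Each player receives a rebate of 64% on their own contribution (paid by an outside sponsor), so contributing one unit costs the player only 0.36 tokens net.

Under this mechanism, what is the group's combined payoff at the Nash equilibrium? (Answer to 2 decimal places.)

Under the mechanism each unit contributed yields (4.3/5) / 0.36 = 2.3889 back to its contributor per unit of net cost, which exceeds 1, making full contribution the dominant choice for everyone.
So the Nash equilibrium is full contribution by all 5; the group earns 5 × (52 × 0.64 + 4.3 × 52) = 1284.40.

1284.40 tokens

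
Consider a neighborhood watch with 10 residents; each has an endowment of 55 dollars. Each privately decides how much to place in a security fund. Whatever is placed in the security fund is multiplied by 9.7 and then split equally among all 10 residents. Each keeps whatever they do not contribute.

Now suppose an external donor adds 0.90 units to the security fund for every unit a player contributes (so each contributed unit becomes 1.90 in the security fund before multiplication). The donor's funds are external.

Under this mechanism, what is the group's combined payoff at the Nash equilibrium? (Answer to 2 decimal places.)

Under the mechanism each unit contributed yields 9.7 × 1.90 / 10 = 1.8430 back to its contributor per unit of net cost, which exceeds 1, making full contribution the dominant choice for everyone.
So the Nash equilibrium is full contribution by all 10; the group earns 9.7 × 1.90 × 550 = 10136.50.

10136.50 dollars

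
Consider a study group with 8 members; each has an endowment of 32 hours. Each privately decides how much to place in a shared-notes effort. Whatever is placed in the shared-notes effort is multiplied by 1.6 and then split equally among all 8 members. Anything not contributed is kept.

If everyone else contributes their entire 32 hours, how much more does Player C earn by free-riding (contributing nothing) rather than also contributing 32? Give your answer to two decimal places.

25.60 hours

Switching from a contribution of 32 to 0 lets Player C keep an extra 32 hours, but lowers the shared-notes effort by 32, which costs Player C their own share of that drop: 1.6/8 × 32 = 6.40.
Net gain = 32 − 6.40 = 25.60. The private return per contributed unit (0.2000) is below 1, so free-riding is indeed the best response regardless of what the others do.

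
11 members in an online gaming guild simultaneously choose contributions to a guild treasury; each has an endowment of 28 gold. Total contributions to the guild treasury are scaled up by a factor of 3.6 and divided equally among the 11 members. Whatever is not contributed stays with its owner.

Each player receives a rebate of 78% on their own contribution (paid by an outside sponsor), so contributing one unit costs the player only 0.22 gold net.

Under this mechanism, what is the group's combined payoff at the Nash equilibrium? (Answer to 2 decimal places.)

1349.04 gold

The effective private return per unit is now (3.6/11) / 0.22 = 1.4876 > 1, so every player's dominant strategy flips to full contribution.
At the Nash equilibrium everyone contributes 28. Group total payoff = 11 × (28 × 0.78 + 3.6 × 28) = 1349.04.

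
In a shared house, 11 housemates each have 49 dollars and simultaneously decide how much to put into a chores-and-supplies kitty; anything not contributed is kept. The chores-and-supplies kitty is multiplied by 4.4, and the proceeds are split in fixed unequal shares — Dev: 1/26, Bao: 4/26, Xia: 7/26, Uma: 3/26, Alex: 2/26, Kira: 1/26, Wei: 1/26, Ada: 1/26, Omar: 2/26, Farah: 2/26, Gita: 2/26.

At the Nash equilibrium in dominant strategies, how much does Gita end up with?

65.58 dollars

Each unit j contributes comes back to j as 4.4 × (j's share), so j prefers to contribute only if that share exceeds 1/4.4 = 0.2273; otherwise keeping the unit dominates.
The only share above 0.2273 is Xia's 7/26, contributing 49; the remaining 10 contribute 0. Total contributed: 49.
Gita keeps 49 and receives 4.4 × 49 × 2/26 = 16.58 from the chores-and-supplies kitty, for a payoff of 65.58.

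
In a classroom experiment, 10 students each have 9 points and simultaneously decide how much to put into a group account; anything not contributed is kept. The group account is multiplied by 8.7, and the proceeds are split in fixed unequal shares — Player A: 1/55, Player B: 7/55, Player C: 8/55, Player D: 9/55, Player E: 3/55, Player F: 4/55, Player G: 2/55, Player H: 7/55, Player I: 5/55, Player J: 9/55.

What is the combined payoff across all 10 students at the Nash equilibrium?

Each unit j contributes comes back to j as 8.7 × (j's share), so j prefers to contribute only if that share exceeds 1/8.7 = 0.1149; otherwise keeping the unit dominates.
The shares above 0.1149 belong to Player B, Player C, Player D, Player H and Player J, contributing 9 each; the remaining 5 contribute 0. Total contributed: 45.
The group account pays out 8.7 × 45 = 391.50 in total (split across the unequal shares, but the aggregate is all that matters for the group sum).
The 5 free-riders keep 9 each, adding 45. Group total = 45 + 391.50 = 436.50.

436.50 points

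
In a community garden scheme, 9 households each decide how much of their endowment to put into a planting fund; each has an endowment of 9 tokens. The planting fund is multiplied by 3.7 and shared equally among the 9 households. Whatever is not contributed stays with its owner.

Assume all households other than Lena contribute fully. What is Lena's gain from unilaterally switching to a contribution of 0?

5.30 tokens

Switching from a contribution of 9 to 0 lets Lena keep an extra 9 tokens, but lowers the planting fund by 9, which costs Lena their own share of that drop: 3.7/9 × 9 = 3.70.
Net gain = 9 − 3.70 = 5.30. The private return per contributed unit (0.4111) is below 1, so free-riding is indeed the best response regardless of what the others do.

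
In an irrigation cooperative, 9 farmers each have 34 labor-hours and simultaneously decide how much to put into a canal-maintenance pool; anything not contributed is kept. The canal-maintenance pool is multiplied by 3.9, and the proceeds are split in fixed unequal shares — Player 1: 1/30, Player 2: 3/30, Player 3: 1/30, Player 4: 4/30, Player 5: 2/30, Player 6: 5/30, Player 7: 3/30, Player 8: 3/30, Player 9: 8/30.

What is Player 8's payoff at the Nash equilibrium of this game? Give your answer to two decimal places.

47.26 labor-hours

Player j's private return per contributed unit is 3.9 × (j's share). Contributing is weakly dominant for j when that share is at least 1/3.9 = 0.2564, and contributing 0 is dominant otherwise.
Only Player 9 (8/30) clears that bar, contributing 34; the remaining 8 contribute 0. Total contributed: 34.
Player 8 keeps 34 and receives 3.9 × 34 × 3/30 = 13.26 from the canal-maintenance pool, for a payoff of 47.26.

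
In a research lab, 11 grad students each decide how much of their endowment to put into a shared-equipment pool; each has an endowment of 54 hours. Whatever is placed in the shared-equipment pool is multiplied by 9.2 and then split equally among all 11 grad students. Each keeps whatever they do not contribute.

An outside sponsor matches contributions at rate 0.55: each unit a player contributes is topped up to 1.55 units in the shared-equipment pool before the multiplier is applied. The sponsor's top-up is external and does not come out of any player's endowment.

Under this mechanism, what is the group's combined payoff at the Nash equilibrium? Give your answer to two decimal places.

Under the mechanism each unit contributed yields 9.2 × 1.55 / 11 = 1.2964 back to its contributor per unit of net cost, which exceeds 1, making full contribution the dominant choice for everyone.
So the Nash equilibrium is full contribution by all 11; the group earns 9.2 × 1.55 × 594 = 8470.44.

8470.44 hours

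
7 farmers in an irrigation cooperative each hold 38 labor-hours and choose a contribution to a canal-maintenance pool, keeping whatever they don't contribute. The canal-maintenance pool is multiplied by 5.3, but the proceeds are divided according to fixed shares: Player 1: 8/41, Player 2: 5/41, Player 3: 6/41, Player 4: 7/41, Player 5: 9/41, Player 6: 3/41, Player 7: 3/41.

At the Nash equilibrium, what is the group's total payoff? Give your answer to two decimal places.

592.80 labor-hours

Each unit j contributes comes back to j as 5.3 × (j's share), so j prefers to contribute only if that share exceeds 1/5.3 = 0.1887; otherwise keeping the unit dominates.
The shares above 0.1887 belong to Player 1 and Player 5, contributing 38 each; the remaining 5 contribute 0. Total contributed: 76.
The canal-maintenance pool pays out 5.3 × 76 = 402.80 in total (split across the unequal shares, but the aggregate is all that matters for the group sum).
The 5 free-riders keep 38 each, adding 190. Group total = 190 + 402.80 = 592.80.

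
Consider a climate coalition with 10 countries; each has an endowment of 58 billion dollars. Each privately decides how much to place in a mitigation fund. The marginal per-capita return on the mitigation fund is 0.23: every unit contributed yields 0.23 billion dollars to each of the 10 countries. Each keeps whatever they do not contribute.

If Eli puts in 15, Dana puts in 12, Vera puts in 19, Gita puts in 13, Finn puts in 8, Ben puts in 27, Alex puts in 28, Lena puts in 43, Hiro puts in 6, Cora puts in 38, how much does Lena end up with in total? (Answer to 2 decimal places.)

63.07 billion dollars

Total contributed: 15 + 12 + 19 + 13 + 8 + 27 + 28 + 43 + 6 + 38 = 209.
Each receives 0.23 × 209 = 48.07 from the mitigation fund.
Lena keeps 58 − 43 = 15, so Lena's payoff is 15 + 48.07 = 63.07.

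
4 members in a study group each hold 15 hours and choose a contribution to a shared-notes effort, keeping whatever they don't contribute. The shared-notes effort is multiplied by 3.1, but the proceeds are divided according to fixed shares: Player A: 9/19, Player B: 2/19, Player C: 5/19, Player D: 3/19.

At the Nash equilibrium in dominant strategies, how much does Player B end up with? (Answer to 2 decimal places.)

19.89 hours

Each unit j contributes comes back to j as 3.1 × (j's share), so j prefers to contribute only if that share exceeds 1/3.1 = 0.3226; otherwise keeping the unit dominates.
The only share above 0.3226 is Player A's 9/19, contributing 15; the remaining 3 contribute 0. Total contributed: 15.
Player B keeps 15 and receives 3.1 × 15 × 2/19 = 4.89 from the shared-notes effort, for a payoff of 19.89.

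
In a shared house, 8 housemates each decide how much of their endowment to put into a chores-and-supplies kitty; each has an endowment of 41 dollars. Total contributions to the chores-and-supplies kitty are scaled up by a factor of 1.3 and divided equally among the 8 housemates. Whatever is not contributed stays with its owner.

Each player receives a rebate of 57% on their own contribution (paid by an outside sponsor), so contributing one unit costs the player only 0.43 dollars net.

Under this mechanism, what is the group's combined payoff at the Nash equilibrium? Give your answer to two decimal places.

The effective private return is (1.3/8) / 0.43 = 0.3779, which is still under 1, so the mechanism doesn't change anyone's dominant strategy: zero contribution.
Everyone keeps their endowment and the group total is 8 × 41 = 328.

328.00 dollars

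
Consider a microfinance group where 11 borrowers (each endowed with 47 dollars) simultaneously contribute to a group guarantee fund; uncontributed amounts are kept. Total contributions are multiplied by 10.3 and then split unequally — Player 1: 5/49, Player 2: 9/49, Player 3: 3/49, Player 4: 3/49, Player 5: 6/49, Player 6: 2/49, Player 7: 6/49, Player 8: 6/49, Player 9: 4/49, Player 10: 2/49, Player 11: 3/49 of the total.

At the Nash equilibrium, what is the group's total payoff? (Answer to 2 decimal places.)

Player j's private return per contributed unit is 10.3 × (j's share). Contributing is weakly dominant for j when that share is at least 1/10.3 = 0.0971, and contributing 0 is dominant otherwise.
The shares above 0.0971 belong to Player 1, Player 2, Player 5, Player 7 and Player 8, contributing 47 each; the remaining 6 contribute 0. Total contributed: 235.
The group guarantee fund pays out 10.3 × 235 = 2420.50 in total (split across the unequal shares, but the aggregate is all that matters for the group sum).
The 6 free-riders keep 47 each, adding 282. Group total = 282 + 2420.50 = 2702.50.

2702.50 dollars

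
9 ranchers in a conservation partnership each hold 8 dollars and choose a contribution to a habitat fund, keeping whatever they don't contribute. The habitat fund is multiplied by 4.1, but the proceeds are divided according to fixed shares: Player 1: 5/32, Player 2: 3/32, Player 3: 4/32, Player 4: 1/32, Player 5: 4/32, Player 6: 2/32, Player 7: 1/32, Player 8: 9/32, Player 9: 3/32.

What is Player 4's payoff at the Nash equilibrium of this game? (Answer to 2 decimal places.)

A player with share s gets back 4.1·s per unit contributed, so full contribution is dominant for anyone with s > 1/4.1 = 0.2439 and zero contribution is dominant for anyone below.
The only share above 0.2439 is Player 8's 9/32, contributing 8; the remaining 8 contribute 0. Total contributed: 8.
Player 4 keeps 8 and receives 4.1 × 8 × 1/32 = 1.03 from the habitat fund, for a payoff of 9.03.

9.03 dollars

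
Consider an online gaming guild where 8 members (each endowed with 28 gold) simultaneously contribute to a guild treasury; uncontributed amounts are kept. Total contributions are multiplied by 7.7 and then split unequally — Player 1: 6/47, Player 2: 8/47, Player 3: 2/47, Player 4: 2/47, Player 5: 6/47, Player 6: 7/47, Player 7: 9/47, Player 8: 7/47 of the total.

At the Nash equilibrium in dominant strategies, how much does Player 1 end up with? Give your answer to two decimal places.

138.09 gold

For player j, contributing a unit is worthwhile iff 7.7 × (j's share) ≥ 1, i.e. iff j's share is at least 0.1299.
Player 2, Player 6, Player 7 and Player 8 are above the threshold, contributing 28 each; the remaining 4 contribute 0. Total contributed: 112.
Player 1 keeps 28 and receives 7.7 × 112 × 6/47 = 110.09 from the guild treasury, for a payoff of 138.09.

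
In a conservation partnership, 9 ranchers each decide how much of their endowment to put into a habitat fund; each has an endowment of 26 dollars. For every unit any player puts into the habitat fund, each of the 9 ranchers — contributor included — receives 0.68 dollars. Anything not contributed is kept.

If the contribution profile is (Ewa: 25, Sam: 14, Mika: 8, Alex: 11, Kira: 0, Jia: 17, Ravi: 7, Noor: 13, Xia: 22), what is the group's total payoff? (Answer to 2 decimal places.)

Total contributed: 25 + 14 + 8 + 11 + 0 + 17 + 7 + 13 + 22 = 117; total kept: 9 × 26 − 117 = 117.
The habitat fund pays out 0.68 × 9 × 117 = 716.04 in aggregate.
Group total = 117 + 716.04 = 833.04.

833.04 dollars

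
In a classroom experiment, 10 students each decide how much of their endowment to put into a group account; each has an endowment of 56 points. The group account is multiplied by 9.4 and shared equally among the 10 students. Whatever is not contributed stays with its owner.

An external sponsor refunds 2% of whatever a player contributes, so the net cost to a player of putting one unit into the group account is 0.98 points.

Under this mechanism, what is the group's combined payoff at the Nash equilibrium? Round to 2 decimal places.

560.00 points

With the mechanism, a contributed unit returns (9.4/10) / 0.98 = 0.9592 per unit of net cost — still below 1 — so contributing 0 remains dominant for every player.
Everyone keeps their endowment and the group total is 10 × 56 = 560.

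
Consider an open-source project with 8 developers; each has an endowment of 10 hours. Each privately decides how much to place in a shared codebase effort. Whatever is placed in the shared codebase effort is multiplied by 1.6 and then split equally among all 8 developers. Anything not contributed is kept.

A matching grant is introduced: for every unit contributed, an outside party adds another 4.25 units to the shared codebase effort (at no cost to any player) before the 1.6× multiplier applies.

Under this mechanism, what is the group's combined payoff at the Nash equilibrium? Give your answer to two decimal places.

The effective private return per unit is now 1.6 × 5.25 / 8 = 1.0500 > 1, so every player's dominant strategy flips to full contribution.
At the Nash equilibrium everyone contributes 10. Group total payoff = 1.6 × 5.25 × 80 = 672.00.

672.00 hours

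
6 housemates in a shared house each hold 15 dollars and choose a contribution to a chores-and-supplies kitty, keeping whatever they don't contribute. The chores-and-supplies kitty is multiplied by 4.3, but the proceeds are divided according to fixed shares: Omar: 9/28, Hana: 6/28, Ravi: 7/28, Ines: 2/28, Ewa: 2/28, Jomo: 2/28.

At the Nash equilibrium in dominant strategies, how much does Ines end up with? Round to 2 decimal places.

24.21 dollars

Player j's private return per contributed unit is 4.3 × (j's share). Contributing is weakly dominant for j when that share is at least 1/4.3 = 0.2326, and contributing 0 is dominant otherwise.
Omar and Ravi clear that bar, contributing 15 each; the remaining 4 contribute 0. Total contributed: 30.
Ines keeps 15 and receives 4.3 × 30 × 2/28 = 9.21 from the chores-and-supplies kitty, for a payoff of 24.21.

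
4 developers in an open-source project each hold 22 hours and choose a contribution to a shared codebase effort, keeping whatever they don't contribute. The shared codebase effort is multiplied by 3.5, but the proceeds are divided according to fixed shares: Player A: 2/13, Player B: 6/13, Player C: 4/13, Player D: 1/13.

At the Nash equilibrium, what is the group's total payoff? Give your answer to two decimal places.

198.00 hours

For player j, contributing a unit is worthwhile iff 3.5 × (j's share) ≥ 1, i.e. iff j's share is at least 0.2857.
Player B and Player C clear that bar, contributing 22 each; the remaining 2 contribute 0. Total contributed: 44.
The shared codebase effort pays out 3.5 × 44 = 154.00 in total (split across the unequal shares, but the aggregate is all that matters for the group sum).
The 2 free-riders keep 22 each, adding 44. Group total = 44 + 154.00 = 198.00.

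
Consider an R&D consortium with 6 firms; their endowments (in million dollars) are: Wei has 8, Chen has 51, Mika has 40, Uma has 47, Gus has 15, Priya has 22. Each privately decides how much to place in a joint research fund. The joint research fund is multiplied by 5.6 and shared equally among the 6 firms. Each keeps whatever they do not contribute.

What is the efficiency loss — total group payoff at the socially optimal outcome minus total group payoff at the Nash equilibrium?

The private return per contributed unit is 5.6/6 = 0.9333 < 1 for every player regardless of endowment, so the Nash equilibrium is zero contribution and the group total is Σ E_j = 8 + 51 + 40 + 47 + 15 + 22 = 183.
Each contributed unit returns 5.600 to the group, so the social optimum is full contribution by everyone: group total = 5.600 × 183 = 1024.80.
Efficiency loss = (5.600 − 1) × 183 = 841.80.

841.80 million dollars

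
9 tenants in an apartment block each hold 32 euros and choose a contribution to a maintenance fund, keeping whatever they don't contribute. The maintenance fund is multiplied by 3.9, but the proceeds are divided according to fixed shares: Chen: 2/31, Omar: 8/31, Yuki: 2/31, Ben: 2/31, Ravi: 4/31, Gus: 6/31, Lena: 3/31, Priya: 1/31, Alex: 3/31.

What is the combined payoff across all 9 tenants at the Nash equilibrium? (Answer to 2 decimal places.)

Player j's private return per contributed unit is 3.9 × (j's share). Contributing is weakly dominant for j when that share is at least 1/3.9 = 0.2564, and contributing 0 is dominant otherwise.
Only Omar (8/31) clears that bar, contributing 32; the remaining 8 contribute 0. Total contributed: 32.
The maintenance fund pays out 3.9 × 32 = 124.80 in total (split across the unequal shares, but the aggregate is all that matters for the group sum).
The 8 free-riders keep 32 each, adding 256. Group total = 256 + 124.80 = 380.80.

380.80 euros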